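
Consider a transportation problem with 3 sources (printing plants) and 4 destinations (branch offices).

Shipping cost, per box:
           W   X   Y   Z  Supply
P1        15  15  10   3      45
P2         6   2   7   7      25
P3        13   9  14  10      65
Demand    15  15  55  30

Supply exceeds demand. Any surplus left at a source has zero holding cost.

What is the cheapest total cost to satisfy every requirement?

One minimum-cost allocation:
  P1->Y: 15 boxes
  P1->Z: 30 boxes
  P2->W: 15 boxes
  P2->X: 10 boxes
  P3->X: 5 boxes
  P3->Y: 40 boxes
Total cost = 955.
(Supply check: P1 ships 45; P2 ships 25; P3 ships 45.)

955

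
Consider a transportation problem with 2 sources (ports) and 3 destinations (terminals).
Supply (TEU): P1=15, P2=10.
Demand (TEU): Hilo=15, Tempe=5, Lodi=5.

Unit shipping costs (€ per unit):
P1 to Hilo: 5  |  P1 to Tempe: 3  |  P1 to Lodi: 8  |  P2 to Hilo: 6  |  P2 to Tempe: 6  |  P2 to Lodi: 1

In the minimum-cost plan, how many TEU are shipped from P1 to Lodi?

The minimum-cost plan:
  P1–Hilo: 10 TEU
  P1–Tempe: 5 TEU
  P2–Hilo: 5 TEU
  P2–Lodi: 5 TEU
Total cost = €100.
The route P1→Lodi is not used.

0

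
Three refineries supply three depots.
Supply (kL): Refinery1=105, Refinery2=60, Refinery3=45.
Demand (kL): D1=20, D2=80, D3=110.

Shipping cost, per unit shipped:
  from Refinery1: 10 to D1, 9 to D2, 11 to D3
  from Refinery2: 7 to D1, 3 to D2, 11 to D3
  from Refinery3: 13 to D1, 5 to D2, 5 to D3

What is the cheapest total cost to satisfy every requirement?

1500

One minimum-cost allocation:
  Refinery1→D1: 20 × 10 = 200
  Refinery1→D2: 20 × 9 = 180
  Refinery1→D3: 65 × 11 = 715
  Refinery2→D2: 60 × 3 = 180
  Refinery3→D3: 45 × 5 = 225
Total = 200 + 180 + 715 + 180 + 225 = 1500.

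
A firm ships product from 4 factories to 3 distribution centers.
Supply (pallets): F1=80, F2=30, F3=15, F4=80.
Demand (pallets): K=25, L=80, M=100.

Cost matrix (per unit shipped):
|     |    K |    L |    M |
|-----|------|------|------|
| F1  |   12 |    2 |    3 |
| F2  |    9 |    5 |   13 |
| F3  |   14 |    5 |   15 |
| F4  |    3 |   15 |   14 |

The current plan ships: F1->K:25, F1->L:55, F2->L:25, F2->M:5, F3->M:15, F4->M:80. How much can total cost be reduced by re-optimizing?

Current plan cost = 25·12 + 55·2 + 25·5 + 5·13 + 15·15 + 80·14 = 1945.
Optimal plan:
  F1->L: 35 × 2 = 70
  F1->M: 45 × 3 = 135
  F2->L: 30 × 5 = 150
  F3->L: 15 × 5 = 75
  F4->K: 25 × 3 = 75
  F4->M: 55 × 14 = 770
Optimal cost = 1275.
Saving = 1945 − 1275 = 670.

670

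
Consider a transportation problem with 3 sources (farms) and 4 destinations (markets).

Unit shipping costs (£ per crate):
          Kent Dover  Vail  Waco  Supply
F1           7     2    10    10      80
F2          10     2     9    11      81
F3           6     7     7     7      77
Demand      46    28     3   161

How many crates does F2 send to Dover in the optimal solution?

Solving gives:
  F1 to Kent: 46 × £7 = £322
  F1 to Waco: 34 × £10 = £340
  F2 to Dover: 28 × £2 = £56
  F2 to Vail: 3 × £9 = £27
  F2 to Waco: 50 × £11 = £550
  F3 to Waco: 77 × £7 = £539
Total cost = £1834.
So F2→Dover carries 28 crates.

28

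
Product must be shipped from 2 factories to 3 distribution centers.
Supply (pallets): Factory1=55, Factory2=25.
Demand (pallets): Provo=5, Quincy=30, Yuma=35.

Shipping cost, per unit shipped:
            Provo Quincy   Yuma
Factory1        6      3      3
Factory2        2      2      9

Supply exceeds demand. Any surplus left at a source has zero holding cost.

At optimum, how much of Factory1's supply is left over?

An optimal plan:
  Factory1 to Quincy: 10 × 3 = 30
  Factory1 to Yuma: 35 × 3 = 105
  Factory2 to Provo: 5 × 2 = 10
  Factory2 to Quincy: 20 × 2 = 40
Total cost = 185.
Factory1 ships 45 of its 55, leaving 10.

10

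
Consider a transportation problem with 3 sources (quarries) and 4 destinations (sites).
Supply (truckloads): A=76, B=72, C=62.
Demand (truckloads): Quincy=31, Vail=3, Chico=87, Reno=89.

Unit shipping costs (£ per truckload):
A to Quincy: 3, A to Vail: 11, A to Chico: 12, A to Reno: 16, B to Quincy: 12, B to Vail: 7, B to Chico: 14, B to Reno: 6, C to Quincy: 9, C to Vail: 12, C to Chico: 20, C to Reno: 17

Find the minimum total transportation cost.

One minimum-cost allocation:
  A→Chico: 76 × £12 = £912
  B→Reno: 72 × £6 = £432
  C→Quincy: 31 × £9 = £279
  C→Vail: 3 × £12 = £36
  C→Chico: 11 × £20 = £220
  C→Reno: 17 × £17 = £289
Total = 912 + 432 + 279 + 36 + 220 + 289 = £2168.

2168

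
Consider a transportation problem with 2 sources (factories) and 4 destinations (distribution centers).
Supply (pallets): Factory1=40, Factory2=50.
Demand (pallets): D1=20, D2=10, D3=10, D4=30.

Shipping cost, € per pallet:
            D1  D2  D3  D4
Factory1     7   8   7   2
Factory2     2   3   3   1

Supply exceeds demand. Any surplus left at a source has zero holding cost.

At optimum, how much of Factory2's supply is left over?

0

An optimal plan:
  Factory1→D4: 20 pallets
  Factory2→D1: 20 pallets
  Factory2→D2: 10 pallets
  Factory2→D3: 10 pallets
  Factory2→D4: 10 pallets
Total cost = €150.
Factory2 ships 50 of its 50, leaving 0.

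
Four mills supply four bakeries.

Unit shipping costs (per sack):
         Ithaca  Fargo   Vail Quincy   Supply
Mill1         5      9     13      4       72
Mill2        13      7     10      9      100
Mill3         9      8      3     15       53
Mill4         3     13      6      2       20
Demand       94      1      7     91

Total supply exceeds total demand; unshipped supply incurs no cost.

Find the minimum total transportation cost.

1241

Optimal allocation:
  Mill1->Ithaca: 28 × 5 = 140
  Mill1->Quincy: 44 × 4 = 176
  Mill2->Fargo: 1 × 7 = 7
  Mill2->Quincy: 47 × 9 = 423
  Mill3->Ithaca: 46 × 9 = 414
  Mill3->Vail: 7 × 3 = 21
  Mill4->Ithaca: 20 × 3 = 60
Total = 140 + 176 + 7 + 423 + 414 + 21 + 60 = 1241.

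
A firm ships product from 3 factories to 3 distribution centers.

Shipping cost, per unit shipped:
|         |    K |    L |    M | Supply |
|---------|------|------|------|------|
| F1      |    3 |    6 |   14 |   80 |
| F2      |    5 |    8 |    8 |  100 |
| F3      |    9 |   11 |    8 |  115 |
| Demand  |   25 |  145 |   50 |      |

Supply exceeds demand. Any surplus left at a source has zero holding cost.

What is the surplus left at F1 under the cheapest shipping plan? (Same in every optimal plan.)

Minimum-cost shipments:
  F1->L: 80 × 6 = 480
  F2->K: 25 × 5 = 125
  F2->L: 65 × 8 = 520
  F2->M: 10 × 8 = 80
  F3->M: 40 × 8 = 320
Total cost = 1525.
F1 ships 80 of its 80, leaving 0.

0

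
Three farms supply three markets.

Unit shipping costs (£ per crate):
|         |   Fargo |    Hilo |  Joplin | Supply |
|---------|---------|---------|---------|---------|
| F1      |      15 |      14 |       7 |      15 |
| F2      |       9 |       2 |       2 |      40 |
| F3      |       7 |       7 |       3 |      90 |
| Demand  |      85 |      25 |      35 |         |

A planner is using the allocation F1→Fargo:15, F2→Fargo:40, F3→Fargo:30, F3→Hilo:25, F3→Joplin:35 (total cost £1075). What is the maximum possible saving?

Current plan cost = 15·15 + 40·9 + 30·7 + 25·7 + 35·3 = £1075.
Optimal plan:
  F1->Joplin: 15 × £7 = £105
  F2->Hilo: 25 × £2 = £50
  F2->Joplin: 15 × £2 = £30
  F3->Fargo: 85 × £7 = £595
  F3->Joplin: 5 × £3 = £15
Optimal cost = £795.
Saving = 1075 − 795 = £280.

280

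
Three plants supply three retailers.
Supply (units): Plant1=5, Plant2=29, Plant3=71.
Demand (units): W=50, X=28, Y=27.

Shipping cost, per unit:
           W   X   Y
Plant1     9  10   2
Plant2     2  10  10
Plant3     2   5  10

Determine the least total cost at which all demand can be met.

470

An optimal shipping plan:
  Plant1 to Y: 5 units
  Plant2 to W: 7 units
  Plant2 to Y: 22 units
  Plant3 to W: 43 units
  Plant3 to X: 28 units
Total cost = 470.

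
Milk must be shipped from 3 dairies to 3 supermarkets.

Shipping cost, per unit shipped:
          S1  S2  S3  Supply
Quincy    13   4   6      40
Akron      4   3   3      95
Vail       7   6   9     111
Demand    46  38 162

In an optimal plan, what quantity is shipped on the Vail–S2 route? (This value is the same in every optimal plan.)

Optimal shipments:
  Quincy–S3: 40 × 6 = 240
  Akron–S3: 95 × 3 = 285
  Vail–S1: 46 × 7 = 322
  Vail–S2: 38 × 6 = 228
  Vail–S3: 27 × 9 = 243
Total cost = 1318.
So Vail→S2 carries 38 crates.

38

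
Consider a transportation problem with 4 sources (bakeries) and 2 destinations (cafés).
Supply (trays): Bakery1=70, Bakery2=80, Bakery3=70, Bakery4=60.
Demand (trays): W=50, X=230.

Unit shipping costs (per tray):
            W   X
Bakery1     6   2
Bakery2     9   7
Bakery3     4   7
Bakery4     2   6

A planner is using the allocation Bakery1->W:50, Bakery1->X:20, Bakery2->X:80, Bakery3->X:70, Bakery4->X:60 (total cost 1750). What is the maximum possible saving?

Current plan cost = 50·6 + 20·2 + 80·7 + 70·7 + 60·6 = 1750.
Optimal plan:
  Bakery1→X: 70 × 2 = 140
  Bakery2→X: 80 × 7 = 560
  Bakery3→X: 70 × 7 = 490
  Bakery4→W: 50 × 2 = 100
  Bakery4→X: 10 × 6 = 60
Optimal cost = 1350.
Saving = 1750 − 1350 = 400.

400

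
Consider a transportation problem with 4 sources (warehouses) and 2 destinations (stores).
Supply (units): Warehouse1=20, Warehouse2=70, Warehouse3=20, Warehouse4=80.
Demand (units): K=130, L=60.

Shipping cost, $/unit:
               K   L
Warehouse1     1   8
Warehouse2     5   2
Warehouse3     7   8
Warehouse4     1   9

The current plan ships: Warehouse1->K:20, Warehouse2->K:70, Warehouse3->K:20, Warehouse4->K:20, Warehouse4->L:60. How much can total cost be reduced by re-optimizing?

Current plan cost = 20·1 + 70·5 + 20·7 + 20·1 + 60·9 = $1070.
Optimal plan:
  Warehouse1→K: 20 × $1 = $20
  Warehouse2→K: 10 × $5 = $50
  Warehouse2→L: 60 × $2 = $120
  Warehouse3→K: 20 × $7 = $140
  Warehouse4→K: 80 × $1 = $80
Optimal cost = $410.
Saving = 1070 − 410 = $660.

660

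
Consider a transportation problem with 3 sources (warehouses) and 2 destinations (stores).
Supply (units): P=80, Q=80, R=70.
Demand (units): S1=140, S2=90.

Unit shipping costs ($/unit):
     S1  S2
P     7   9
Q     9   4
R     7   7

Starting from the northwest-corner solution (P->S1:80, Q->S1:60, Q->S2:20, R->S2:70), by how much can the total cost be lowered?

Current plan cost = 80·7 + 60·9 + 20·4 + 70·7 = $1670.
Optimal plan:
  P→S1: 80 × $7 = $560
  Q→S2: 80 × $4 = $320
  R→S1: 60 × $7 = $420
  R→S2: 10 × $7 = $70
Optimal cost = $1370.
Saving = 1670 − 1370 = $300.

300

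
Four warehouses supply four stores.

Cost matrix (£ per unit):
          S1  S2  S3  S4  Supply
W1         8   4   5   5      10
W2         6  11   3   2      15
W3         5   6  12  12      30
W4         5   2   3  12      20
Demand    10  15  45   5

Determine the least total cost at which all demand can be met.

350

An optimal shipping plan:
  W1→S3: 10 × £5 = £50
  W2→S3: 10 × £3 = £30
  W2→S4: 5 × £2 = £10
  W3→S1: 10 × £5 = £50
  W3→S2: 15 × £6 = £90
  W3→S3: 5 × £12 = £60
  W4→S3: 20 × £3 = £60
Total = 50 + 30 + 10 + 50 + 90 + 60 + 60 = £350.
(Supply check: W1 ships 10; W2 ships 15; W3 ships 30; W4 ships 20.)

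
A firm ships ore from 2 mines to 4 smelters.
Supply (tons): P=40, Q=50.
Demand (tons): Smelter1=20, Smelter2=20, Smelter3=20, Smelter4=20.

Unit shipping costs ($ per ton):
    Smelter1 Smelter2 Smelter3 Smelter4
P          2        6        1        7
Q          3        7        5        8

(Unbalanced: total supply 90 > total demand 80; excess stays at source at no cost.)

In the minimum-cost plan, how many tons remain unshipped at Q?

10

An optimal plan:
  P->Smelter1: 20 × $2 = $40
  P->Smelter3: 20 × $1 = $20
  Q->Smelter2: 20 × $7 = $140
  Q->Smelter4: 20 × $8 = $160
Total cost = $360.
Q ships 40 of its 50, leaving 10.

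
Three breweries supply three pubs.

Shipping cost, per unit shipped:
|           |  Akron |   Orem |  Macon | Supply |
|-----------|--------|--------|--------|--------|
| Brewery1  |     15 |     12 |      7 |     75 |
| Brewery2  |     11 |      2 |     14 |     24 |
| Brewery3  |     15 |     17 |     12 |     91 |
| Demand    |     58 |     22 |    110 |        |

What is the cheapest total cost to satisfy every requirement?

1851

Optimal allocation:
  Brewery1→Macon: 75 × 7 = 525
  Brewery2→Akron: 2 × 11 = 22
  Brewery2→Orem: 22 × 2 = 44
  Brewery3→Akron: 56 × 15 = 840
  Brewery3→Macon: 35 × 12 = 420
Total = 525 + 22 + 44 + 840 + 420 = 1851.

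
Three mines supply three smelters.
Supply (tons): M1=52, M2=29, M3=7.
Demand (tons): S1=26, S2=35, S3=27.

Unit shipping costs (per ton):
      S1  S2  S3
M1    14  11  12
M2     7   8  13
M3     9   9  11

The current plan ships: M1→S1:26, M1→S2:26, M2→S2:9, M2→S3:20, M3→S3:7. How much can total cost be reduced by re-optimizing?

191

Current plan cost = 26·14 + 26·11 + 9·8 + 20·13 + 7·11 = 1059.
Optimal plan:
  M1->S2: 25 × 11 = 275
  M1->S3: 27 × 12 = 324
  M2->S1: 26 × 7 = 182
  M2->S2: 3 × 8 = 24
  M3->S2: 7 × 9 = 63
Optimal cost = 868.
Saving = 1059 − 868 = 191.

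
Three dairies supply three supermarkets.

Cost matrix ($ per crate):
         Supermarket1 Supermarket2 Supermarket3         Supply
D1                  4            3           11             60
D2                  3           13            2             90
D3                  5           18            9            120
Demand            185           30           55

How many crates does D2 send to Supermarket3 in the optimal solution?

55

The minimum-cost plan:
  D1->Supermarket1: 30 crates
  D1->Supermarket2: 30 crates
  D2->Supermarket1: 35 crates
  D2->Supermarket3: 55 crates
  D3->Supermarket1: 120 crates
Total cost = $1025.
So D2→Supermarket3 carries 55 crates.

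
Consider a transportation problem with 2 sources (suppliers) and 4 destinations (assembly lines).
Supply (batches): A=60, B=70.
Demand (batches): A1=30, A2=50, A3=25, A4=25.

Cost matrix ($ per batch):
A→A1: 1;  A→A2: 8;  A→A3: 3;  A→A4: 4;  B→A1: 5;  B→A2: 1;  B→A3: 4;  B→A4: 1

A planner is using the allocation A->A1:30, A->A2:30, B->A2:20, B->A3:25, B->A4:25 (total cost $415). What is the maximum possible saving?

220

Current plan cost = 30·1 + 30·8 + 20·1 + 25·4 + 25·1 = $415.
Optimal plan:
  A→A1: 30 × $1 = $30
  A→A3: 25 × $3 = $75
  A→A4: 5 × $4 = $20
  B→A2: 50 × $1 = $50
  B→A4: 20 × $1 = $20
Optimal cost = $195.
Saving = 415 − 195 = $220.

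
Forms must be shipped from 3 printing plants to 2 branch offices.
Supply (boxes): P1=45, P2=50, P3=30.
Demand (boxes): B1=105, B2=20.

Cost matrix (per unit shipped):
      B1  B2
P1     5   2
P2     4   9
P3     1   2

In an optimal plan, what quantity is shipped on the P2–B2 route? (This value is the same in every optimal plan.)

0

Optimal shipments:
  P1->B1: 25 × 5 = 125
  P1->B2: 20 × 2 = 40
  P2->B1: 50 × 4 = 200
  P3->B1: 30 × 1 = 30
Total cost = 395.
The route P2→B2 is not used.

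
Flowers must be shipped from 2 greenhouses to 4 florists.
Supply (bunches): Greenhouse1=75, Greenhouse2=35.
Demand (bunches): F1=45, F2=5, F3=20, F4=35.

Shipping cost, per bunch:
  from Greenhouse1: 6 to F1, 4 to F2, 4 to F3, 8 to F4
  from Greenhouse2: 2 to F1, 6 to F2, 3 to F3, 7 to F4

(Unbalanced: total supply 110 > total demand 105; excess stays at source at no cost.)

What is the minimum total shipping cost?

An optimal shipping plan:
  Greenhouse1 to F1: 10 × 6 = 60
  Greenhouse1 to F2: 5 × 4 = 20
  Greenhouse1 to F3: 20 × 4 = 80
  Greenhouse1 to F4: 35 × 8 = 280
  Greenhouse2 to F1: 35 × 2 = 70
Total = 60 + 20 + 80 + 280 + 70 = 510.

510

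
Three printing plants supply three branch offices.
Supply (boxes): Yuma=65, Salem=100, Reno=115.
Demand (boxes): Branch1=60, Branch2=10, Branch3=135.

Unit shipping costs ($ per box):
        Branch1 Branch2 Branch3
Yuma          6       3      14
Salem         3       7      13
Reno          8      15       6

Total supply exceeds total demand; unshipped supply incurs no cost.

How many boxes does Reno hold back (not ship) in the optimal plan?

0

An optimal plan:
  Yuma to Branch2: 10 boxes
  Salem to Branch1: 60 boxes
  Salem to Branch3: 20 boxes
  Reno to Branch3: 115 boxes
Total cost = $1160.
Reno ships 115 of its 115, leaving 0.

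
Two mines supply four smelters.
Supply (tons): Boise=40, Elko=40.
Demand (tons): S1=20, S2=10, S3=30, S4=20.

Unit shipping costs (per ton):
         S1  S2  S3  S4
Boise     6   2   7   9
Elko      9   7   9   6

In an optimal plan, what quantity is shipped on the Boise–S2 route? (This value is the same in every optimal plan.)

10

Optimal shipments:
  Boise→S1: 20 × 6 = 120
  Boise→S2: 10 × 2 = 20
  Boise→S3: 10 × 7 = 70
  Elko→S3: 20 × 9 = 180
  Elko→S4: 20 × 6 = 120
Total cost = 510.
So Boise→S2 carries 10 tons.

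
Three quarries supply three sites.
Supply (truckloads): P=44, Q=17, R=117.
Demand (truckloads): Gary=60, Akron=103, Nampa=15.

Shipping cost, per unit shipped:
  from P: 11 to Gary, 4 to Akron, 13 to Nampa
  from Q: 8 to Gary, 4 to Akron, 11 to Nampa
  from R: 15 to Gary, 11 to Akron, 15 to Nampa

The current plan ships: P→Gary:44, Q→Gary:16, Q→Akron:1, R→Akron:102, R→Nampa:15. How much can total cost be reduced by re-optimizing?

Current plan cost = 44·11 + 16·8 + 1·4 + 102·11 + 15·15 = 1963.
Optimal plan:
  P→Akron: 44 truckloads
  Q→Akron: 17 truckloads
  R→Gary: 60 truckloads
  R→Akron: 42 truckloads
  R→Nampa: 15 truckloads
Optimal cost = 1831.
Saving = 1963 − 1831 = 132.

132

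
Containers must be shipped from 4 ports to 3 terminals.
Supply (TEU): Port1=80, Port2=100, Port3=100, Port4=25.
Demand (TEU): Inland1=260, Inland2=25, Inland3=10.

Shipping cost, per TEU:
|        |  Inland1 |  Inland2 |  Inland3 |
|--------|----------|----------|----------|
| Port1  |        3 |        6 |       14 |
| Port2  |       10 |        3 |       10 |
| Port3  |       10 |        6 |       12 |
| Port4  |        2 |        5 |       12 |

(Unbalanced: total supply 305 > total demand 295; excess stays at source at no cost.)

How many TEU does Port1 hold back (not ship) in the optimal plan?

0

An optimal plan:
  Port1->Inland1: 80 × 3 = 240
  Port2->Inland1: 55 × 10 = 550
  Port2->Inland2: 25 × 3 = 75
  Port2->Inland3: 10 × 10 = 100
  Port3->Inland1: 100 × 10 = 1000
  Port4->Inland1: 25 × 2 = 50
Total cost = 2015.
Port1 ships 80 of its 80, leaving 0.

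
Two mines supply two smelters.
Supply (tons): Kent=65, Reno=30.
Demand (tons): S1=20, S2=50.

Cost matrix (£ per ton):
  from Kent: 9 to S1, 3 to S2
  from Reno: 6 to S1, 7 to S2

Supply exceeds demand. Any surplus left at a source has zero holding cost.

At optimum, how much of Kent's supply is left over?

15

An optimal plan:
  Kent to S2: 50 × £3 = £150
  Reno to S1: 20 × £6 = £120
Total cost = £270.
Kent ships 50 of its 65, leaving 15.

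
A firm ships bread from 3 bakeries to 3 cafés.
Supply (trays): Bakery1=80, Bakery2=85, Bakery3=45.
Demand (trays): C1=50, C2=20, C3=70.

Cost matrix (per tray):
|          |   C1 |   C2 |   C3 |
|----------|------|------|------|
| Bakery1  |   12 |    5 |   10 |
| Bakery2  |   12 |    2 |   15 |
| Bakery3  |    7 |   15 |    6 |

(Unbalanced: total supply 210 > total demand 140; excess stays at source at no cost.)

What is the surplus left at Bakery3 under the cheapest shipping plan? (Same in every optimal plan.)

Minimum-cost shipments:
  Bakery1 to C3: 70 × 10 = 700
  Bakery2 to C1: 5 × 12 = 60
  Bakery2 to C2: 20 × 2 = 40
  Bakery3 to C1: 45 × 7 = 315
Total cost = 1115.
Bakery3 ships 45 of its 45, leaving 0.

0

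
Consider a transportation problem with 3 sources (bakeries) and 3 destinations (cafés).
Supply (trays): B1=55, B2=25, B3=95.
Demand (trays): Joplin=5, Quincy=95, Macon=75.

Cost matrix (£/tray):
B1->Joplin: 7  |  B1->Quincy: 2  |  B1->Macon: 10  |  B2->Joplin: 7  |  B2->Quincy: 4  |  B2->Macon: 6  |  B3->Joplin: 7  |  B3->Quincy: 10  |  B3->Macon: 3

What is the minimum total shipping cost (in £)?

620

Optimal allocation:
  B1 to Quincy: 55 × £2 = £110
  B2 to Quincy: 25 × £4 = £100
  B3 to Joplin: 5 × £7 = £35
  B3 to Quincy: 15 × £10 = £150
  B3 to Macon: 75 × £3 = £225
Total = 110 + 100 + 35 + 150 + 225 = £620.
(Supply check: B1 ships 55; B2 ships 25; B3 ships 95.)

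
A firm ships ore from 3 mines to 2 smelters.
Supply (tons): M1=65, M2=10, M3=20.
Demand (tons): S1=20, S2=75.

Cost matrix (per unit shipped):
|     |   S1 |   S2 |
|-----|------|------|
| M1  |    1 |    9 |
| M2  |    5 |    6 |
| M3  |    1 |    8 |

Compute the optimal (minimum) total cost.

Optimal allocation:
  M1 to S1: 20 × 1 = 20
  M1 to S2: 45 × 9 = 405
  M2 to S2: 10 × 6 = 60
  M3 to S2: 20 × 8 = 160
Total = 20 + 405 + 60 + 160 = 645.

645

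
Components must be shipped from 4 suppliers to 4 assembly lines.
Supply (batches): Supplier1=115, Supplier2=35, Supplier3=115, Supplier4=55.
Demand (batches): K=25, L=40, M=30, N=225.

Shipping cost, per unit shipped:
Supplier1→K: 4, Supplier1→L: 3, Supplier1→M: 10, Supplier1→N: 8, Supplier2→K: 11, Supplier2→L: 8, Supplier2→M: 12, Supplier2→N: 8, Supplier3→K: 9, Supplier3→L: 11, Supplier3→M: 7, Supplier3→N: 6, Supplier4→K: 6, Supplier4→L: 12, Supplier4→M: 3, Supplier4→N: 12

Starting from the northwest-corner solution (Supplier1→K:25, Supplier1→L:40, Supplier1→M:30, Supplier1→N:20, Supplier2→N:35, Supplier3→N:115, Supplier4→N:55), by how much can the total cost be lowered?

380

Current plan cost = 25·4 + 40·3 + 30·10 + 20·8 + 35·8 + 115·6 + 55·12 = 2310.
Optimal plan:
  Supplier1->L: 40 batches
  Supplier1->N: 75 batches
  Supplier2->N: 35 batches
  Supplier3->N: 115 batches
  Supplier4->K: 25 batches
  Supplier4->M: 30 batches
Optimal cost = 1930.
Saving = 2310 − 1930 = 380.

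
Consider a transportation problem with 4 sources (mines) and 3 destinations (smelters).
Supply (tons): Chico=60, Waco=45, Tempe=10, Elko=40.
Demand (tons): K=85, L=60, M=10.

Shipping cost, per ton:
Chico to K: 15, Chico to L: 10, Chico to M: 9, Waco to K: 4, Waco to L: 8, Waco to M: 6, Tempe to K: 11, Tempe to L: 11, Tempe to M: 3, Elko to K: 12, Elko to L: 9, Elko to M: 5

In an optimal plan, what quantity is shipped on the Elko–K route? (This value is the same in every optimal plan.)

40

Optimal shipments:
  Chico to L: 60 × 10 = 600
  Waco to K: 45 × 4 = 180
  Tempe to M: 10 × 3 = 30
  Elko to K: 40 × 12 = 480
Total cost = 1290.
So Elko→K carries 40 tons.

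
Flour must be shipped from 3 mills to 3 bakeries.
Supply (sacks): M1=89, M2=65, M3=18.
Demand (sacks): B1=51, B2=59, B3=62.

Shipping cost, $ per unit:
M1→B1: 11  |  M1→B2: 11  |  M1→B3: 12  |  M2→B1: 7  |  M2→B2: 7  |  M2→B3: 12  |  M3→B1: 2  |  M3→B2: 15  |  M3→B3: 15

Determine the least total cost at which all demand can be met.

1532

Optimal allocation:
  M1–B2: 27 × $11 = $297
  M1–B3: 62 × $12 = $744
  M2–B1: 33 × $7 = $231
  M2–B2: 32 × $7 = $224
  M3–B1: 18 × $2 = $36
Total = 297 + 744 + 231 + 224 + 36 = $1532.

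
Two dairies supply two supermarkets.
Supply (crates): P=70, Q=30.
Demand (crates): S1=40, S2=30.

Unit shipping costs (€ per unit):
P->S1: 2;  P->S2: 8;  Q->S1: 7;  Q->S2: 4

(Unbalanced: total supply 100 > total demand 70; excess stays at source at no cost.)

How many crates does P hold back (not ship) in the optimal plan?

30

Minimum-cost shipments:
  P to S1: 40 × €2 = €80
  Q to S2: 30 × €4 = €120
Total cost = €200.
P ships 40 of its 70, leaving 30.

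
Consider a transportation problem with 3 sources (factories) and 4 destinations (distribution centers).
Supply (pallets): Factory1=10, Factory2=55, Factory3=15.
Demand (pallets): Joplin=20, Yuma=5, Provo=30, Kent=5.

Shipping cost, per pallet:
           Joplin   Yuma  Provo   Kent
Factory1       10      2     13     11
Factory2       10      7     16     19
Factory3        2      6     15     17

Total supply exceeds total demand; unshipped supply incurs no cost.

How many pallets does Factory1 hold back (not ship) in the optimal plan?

0

Minimum-cost shipments:
  Factory1 to Yuma: 5 pallets
  Factory1 to Kent: 5 pallets
  Factory2 to Joplin: 5 pallets
  Factory2 to Provo: 30 pallets
  Factory3 to Joplin: 15 pallets
Total cost = 625.
Factory1 ships 10 of its 10, leaving 0.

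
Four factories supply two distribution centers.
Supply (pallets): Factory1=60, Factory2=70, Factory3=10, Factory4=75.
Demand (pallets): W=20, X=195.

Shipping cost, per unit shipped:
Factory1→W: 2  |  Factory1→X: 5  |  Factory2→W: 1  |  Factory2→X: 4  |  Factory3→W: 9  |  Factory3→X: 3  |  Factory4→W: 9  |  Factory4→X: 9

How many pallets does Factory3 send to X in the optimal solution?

10

The minimum-cost plan:
  Factory1–W: 20 × 2 = 40
  Factory1–X: 40 × 5 = 200
  Factory2–X: 70 × 4 = 280
  Factory3–X: 10 × 3 = 30
  Factory4–X: 75 × 9 = 675
Total cost = 1225.
So Factory3→X carries 10 pallets.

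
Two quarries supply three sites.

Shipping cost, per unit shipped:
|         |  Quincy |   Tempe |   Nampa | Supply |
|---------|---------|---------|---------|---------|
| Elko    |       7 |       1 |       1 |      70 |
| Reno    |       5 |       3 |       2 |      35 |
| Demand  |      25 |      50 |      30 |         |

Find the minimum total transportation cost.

One minimum-cost allocation:
  Elko to Tempe: 50 × 1 = 50
  Elko to Nampa: 20 × 1 = 20
  Reno to Quincy: 25 × 5 = 125
  Reno to Nampa: 10 × 2 = 20
Total = 50 + 20 + 125 + 20 = 215.
(Supply check: Elko ships 70; Reno ships 35.)

215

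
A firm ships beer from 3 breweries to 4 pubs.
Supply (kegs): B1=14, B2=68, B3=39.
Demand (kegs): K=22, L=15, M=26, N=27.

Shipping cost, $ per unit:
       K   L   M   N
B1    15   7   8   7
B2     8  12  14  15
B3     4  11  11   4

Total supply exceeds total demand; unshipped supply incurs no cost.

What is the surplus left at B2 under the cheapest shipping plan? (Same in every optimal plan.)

31

Minimum-cost shipments:
  B1 to M: 14 × $8 = $112
  B2 to K: 10 × $8 = $80
  B2 to L: 15 × $12 = $180
  B2 to M: 12 × $14 = $168
  B3 to K: 12 × $4 = $48
  B3 to N: 27 × $4 = $108
Total cost = $696.
B2 ships 37 of its 68, leaving 31.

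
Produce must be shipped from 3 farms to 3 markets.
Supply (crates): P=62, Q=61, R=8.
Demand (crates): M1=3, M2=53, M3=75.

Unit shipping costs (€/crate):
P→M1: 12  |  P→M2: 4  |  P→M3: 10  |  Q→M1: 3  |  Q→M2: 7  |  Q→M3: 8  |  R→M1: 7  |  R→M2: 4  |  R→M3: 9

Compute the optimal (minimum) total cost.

Optimal allocation:
  P–M2: 53 × €4 = €212
  P–M3: 9 × €10 = €90
  Q–M1: 3 × €3 = €9
  Q–M3: 58 × €8 = €464
  R–M3: 8 × €9 = €72
Total = 212 + 90 + 9 + 464 + 72 = €847.
(Supply check: P ships 62; Q ships 61; R ships 8.)

847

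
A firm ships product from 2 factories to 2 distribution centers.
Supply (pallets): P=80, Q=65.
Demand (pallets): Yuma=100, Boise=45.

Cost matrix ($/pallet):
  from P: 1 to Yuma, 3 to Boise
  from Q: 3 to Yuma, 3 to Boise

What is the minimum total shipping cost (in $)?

One minimum-cost allocation:
  P to Yuma: 80 pallets
  Q to Yuma: 20 pallets
  Q to Boise: 45 pallets
Total cost = $275.

275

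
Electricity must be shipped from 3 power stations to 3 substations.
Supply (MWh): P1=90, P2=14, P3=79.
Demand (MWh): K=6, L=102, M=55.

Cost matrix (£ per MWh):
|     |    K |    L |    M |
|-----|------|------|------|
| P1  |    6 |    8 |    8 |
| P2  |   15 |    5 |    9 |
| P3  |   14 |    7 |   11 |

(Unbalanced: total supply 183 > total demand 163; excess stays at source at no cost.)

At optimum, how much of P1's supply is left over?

20

An optimal plan:
  P1–K: 6 × £6 = £36
  P1–L: 9 × £8 = £72
  P1–M: 55 × £8 = £440
  P2–L: 14 × £5 = £70
  P3–L: 79 × £7 = £553
Total cost = £1171.
P1 ships 70 of its 90, leaving 20.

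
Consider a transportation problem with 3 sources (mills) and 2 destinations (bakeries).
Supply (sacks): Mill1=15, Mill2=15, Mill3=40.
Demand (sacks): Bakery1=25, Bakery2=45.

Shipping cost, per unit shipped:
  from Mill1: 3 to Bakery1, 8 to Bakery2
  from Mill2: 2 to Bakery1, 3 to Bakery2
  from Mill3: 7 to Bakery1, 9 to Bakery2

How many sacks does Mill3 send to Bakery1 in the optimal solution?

10

Solving gives:
  Mill1->Bakery1: 15 × 3 = 45
  Mill2->Bakery2: 15 × 3 = 45
  Mill3->Bakery1: 10 × 7 = 70
  Mill3->Bakery2: 30 × 9 = 270
Total cost = 430.
So Mill3→Bakery1 carries 10 sacks.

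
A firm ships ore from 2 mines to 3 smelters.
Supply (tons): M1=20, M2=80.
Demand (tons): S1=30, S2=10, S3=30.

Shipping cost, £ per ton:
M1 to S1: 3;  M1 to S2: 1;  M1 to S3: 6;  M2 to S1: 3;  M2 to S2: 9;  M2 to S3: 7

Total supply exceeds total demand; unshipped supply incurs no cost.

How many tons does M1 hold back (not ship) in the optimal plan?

0

Minimum-cost shipments:
  M1→S2: 10 × £1 = £10
  M1→S3: 10 × £6 = £60
  M2→S1: 30 × £3 = £90
  M2→S3: 20 × £7 = £140
Total cost = £300.
M1 ships 20 of its 20, leaving 0.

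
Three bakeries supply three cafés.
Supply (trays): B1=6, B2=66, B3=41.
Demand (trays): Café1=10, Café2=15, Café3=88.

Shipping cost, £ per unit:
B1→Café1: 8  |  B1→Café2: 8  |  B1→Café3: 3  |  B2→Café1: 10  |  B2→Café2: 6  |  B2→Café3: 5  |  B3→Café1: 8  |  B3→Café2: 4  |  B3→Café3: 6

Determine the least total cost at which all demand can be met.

Optimal allocation:
  B1–Café3: 6 trays
  B2–Café3: 66 trays
  B3–Café1: 10 trays
  B3–Café2: 15 trays
  B3–Café3: 16 trays
Total cost = £584.

584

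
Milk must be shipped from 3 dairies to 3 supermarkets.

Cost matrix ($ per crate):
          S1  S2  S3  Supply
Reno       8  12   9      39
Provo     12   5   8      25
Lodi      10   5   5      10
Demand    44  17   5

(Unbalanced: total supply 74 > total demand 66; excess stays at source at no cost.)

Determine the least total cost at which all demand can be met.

472

One minimum-cost allocation:
  Reno–S1: 39 × $8 = $312
  Provo–S2: 17 × $5 = $85
  Lodi–S1: 5 × $10 = $50
  Lodi–S3: 5 × $5 = $25
Total = 312 + 85 + 50 + 25 = $472.
(Supply check: Reno ships 39; Provo ships 17; Lodi ships 10.)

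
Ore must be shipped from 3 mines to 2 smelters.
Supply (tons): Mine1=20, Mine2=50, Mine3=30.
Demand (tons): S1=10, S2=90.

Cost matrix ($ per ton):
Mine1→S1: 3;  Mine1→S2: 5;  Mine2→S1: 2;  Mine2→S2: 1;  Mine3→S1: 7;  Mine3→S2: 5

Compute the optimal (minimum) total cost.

280

One minimum-cost allocation:
  Mine1→S1: 10 × $3 = $30
  Mine1→S2: 10 × $5 = $50
  Mine2→S2: 50 × $1 = $50
  Mine3→S2: 30 × $5 = $150
Total = 30 + 50 + 50 + 150 = $280.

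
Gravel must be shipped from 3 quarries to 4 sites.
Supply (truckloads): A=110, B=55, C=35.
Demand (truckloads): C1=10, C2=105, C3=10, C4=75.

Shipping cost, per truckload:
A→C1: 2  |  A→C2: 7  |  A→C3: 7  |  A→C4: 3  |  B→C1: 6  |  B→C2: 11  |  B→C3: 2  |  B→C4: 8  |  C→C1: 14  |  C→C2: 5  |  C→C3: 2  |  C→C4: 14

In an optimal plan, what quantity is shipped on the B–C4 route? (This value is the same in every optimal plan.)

The minimum-cost plan:
  A to C2: 35 truckloads
  A to C4: 75 truckloads
  B to C1: 10 truckloads
  B to C2: 35 truckloads
  B to C3: 10 truckloads
  C to C2: 35 truckloads
Total cost = 1110.
The route B→C4 is not used.

0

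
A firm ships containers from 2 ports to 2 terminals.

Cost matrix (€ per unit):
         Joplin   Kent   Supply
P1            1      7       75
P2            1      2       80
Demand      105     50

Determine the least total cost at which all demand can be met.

205

A cheapest plan:
  P1→Joplin: 75 × €1 = €75
  P2→Joplin: 30 × €1 = €30
  P2→Kent: 50 × €2 = €100
Total = 75 + 30 + 100 = €205.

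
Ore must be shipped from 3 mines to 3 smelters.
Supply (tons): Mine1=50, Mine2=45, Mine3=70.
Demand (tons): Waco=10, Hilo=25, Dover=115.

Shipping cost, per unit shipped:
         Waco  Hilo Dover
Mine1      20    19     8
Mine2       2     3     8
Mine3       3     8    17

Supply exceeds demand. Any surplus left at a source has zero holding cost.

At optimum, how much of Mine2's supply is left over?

0

An optimal plan:
  Mine1→Dover: 50 × 8 = 400
  Mine2→Dover: 45 × 8 = 360
  Mine3→Waco: 10 × 3 = 30
  Mine3→Hilo: 25 × 8 = 200
  Mine3→Dover: 20 × 17 = 340
Total cost = 1330.
Mine2 ships 45 of its 45, leaving 0.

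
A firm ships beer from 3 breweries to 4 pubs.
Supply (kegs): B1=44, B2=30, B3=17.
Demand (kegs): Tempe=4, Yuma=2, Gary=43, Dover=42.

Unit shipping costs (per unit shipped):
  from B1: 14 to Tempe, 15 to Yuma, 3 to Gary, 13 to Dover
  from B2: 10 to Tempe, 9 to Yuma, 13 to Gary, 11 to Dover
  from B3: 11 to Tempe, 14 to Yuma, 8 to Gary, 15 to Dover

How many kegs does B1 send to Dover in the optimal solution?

1

Optimal shipments:
  B1–Gary: 43 kegs
  B1–Dover: 1 kegs
  B2–Yuma: 2 kegs
  B2–Dover: 28 kegs
  B3–Tempe: 4 kegs
  B3–Dover: 13 kegs
Total cost = 707.
So B1→Dover carries 1 kegs.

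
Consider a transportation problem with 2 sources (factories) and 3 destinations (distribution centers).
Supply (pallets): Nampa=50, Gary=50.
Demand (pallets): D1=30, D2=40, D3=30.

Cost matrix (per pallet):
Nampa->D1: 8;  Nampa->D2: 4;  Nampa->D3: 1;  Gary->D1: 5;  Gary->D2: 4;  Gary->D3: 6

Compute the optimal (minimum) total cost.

An optimal shipping plan:
  Nampa->D2: 20 pallets
  Nampa->D3: 30 pallets
  Gary->D1: 30 pallets
  Gary->D2: 20 pallets
Total cost = 340.

340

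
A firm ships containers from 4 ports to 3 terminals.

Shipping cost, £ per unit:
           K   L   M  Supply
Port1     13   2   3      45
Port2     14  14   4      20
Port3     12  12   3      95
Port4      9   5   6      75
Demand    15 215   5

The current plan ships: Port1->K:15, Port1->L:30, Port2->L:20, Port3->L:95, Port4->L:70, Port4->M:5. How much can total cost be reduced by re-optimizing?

220

Current plan cost = 15·13 + 30·2 + 20·14 + 95·12 + 70·5 + 5·6 = £2055.
Optimal plan:
  Port1 to L: 45 × £2 = £90
  Port2 to L: 15 × £14 = £210
  Port2 to M: 5 × £4 = £20
  Port3 to K: 15 × £12 = £180
  Port3 to L: 80 × £12 = £960
  Port4 to L: 75 × £5 = £375
Optimal cost = £1835.
Saving = 2055 − 1835 = £220.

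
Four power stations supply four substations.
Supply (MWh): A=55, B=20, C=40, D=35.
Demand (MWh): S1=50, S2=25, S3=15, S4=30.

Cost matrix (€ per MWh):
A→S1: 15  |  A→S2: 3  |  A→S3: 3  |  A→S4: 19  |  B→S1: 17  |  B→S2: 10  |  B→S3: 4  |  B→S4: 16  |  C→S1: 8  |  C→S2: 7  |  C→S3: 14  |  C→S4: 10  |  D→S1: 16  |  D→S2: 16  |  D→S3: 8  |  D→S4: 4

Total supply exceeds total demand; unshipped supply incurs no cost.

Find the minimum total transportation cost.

710

An optimal shipping plan:
  A to S1: 10 MWh
  A to S2: 25 MWh
  A to S3: 15 MWh
  C to S1: 40 MWh
  D to S4: 30 MWh
Total cost = €710.
(Supply check: A ships 50; B ships 0; C ships 40; D ships 30.)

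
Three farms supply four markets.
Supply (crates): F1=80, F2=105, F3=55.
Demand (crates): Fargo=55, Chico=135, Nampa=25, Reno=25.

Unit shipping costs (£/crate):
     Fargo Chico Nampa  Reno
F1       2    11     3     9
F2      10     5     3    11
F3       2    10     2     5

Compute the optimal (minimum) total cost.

1135

A cheapest plan:
  F1->Fargo: 55 × £2 = £110
  F1->Chico: 25 × £11 = £275
  F2->Chico: 105 × £5 = £525
  F3->Chico: 5 × £10 = £50
  F3->Nampa: 25 × £2 = £50
  F3->Reno: 25 × £5 = £125
Total = 110 + 275 + 525 + 50 + 50 + 125 = £1135.
(Supply check: F1 ships 80; F2 ships 105; F3 ships 55.)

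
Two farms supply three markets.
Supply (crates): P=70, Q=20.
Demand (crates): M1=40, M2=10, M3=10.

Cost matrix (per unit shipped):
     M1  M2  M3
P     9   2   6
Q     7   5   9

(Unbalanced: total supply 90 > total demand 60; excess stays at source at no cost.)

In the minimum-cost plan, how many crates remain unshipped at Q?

0

An optimal plan:
  P to M1: 20 × 9 = 180
  P to M2: 10 × 2 = 20
  P to M3: 10 × 6 = 60
  Q to M1: 20 × 7 = 140
Total cost = 400.
Q ships 20 of its 20, leaving 0.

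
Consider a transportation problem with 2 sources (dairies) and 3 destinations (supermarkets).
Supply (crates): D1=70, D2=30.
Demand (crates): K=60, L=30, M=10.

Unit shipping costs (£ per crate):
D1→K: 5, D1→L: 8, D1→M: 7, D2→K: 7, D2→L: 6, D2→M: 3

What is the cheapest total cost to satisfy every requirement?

530

One minimum-cost allocation:
  D1 to K: 60 crates
  D1 to L: 10 crates
  D2 to L: 20 crates
  D2 to M: 10 crates
Total cost = £530.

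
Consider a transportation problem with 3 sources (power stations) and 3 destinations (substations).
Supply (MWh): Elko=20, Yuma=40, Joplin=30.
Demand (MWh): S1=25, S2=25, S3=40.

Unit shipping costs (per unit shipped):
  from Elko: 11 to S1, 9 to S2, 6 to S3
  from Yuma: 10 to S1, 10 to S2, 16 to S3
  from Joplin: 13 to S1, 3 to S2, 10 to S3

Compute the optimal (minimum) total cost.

735

An optimal shipping plan:
  Elko→S3: 20 × 6 = 120
  Yuma→S1: 25 × 10 = 250
  Yuma→S3: 15 × 16 = 240
  Joplin→S2: 25 × 3 = 75
  Joplin→S3: 5 × 10 = 50
Total = 120 + 250 + 240 + 75 + 50 = 735.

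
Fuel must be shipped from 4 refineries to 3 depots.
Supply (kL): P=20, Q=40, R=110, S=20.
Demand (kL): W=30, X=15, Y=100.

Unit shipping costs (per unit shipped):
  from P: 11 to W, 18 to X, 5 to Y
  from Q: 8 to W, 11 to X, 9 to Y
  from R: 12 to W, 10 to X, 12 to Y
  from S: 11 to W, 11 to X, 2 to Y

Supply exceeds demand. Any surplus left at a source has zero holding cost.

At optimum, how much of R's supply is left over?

Minimum-cost shipments:
  P to Y: 20 × 5 = 100
  Q to W: 30 × 8 = 240
  Q to Y: 10 × 9 = 90
  R to X: 15 × 10 = 150
  R to Y: 50 × 12 = 600
  S to Y: 20 × 2 = 40
Total cost = 1220.
R ships 65 of its 110, leaving 45.

45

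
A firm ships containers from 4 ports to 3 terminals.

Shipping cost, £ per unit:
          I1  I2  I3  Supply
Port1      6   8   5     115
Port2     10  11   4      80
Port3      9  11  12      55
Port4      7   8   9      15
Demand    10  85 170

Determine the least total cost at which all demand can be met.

An optimal shipping plan:
  Port1->I2: 25 × £8 = £200
  Port1->I3: 90 × £5 = £450
  Port2->I3: 80 × £4 = £320
  Port3->I1: 10 × £9 = £90
  Port3->I2: 45 × £11 = £495
  Port4->I2: 15 × £8 = £120
Total = 200 + 450 + 320 + 90 + 495 + 120 = £1675.
(Supply check: Port1 ships 115; Port2 ships 80; Port3 ships 55; Port4 ships 15.)

1675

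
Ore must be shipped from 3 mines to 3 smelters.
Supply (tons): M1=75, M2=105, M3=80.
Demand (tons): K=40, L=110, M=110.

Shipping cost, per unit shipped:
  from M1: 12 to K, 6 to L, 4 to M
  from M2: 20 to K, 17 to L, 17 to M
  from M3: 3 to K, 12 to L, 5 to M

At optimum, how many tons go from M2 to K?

The minimum-cost plan:
  M1->L: 5 × 6 = 30
  M1->M: 70 × 4 = 280
  M2->L: 105 × 17 = 1785
  M3->K: 40 × 3 = 120
  M3->M: 40 × 5 = 200
Total cost = 2415.
The route M2→K is not used.

0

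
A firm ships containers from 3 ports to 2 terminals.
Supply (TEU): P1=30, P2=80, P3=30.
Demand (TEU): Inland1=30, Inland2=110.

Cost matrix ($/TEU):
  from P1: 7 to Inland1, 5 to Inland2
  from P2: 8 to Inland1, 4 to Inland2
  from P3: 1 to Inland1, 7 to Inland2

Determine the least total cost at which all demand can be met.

500

A cheapest plan:
  P1→Inland2: 30 TEU
  P2→Inland2: 80 TEU
  P3→Inland1: 30 TEU
Total cost = $500.
(Supply check: P1 ships 30; P2 ships 80; P3 ships 30.)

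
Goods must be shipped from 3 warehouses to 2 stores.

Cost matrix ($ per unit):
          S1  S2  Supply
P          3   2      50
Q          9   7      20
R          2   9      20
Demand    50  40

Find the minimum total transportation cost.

310

Optimal allocation:
  P to S1: 30 × $3 = $90
  P to S2: 20 × $2 = $40
  Q to S2: 20 × $7 = $140
  R to S1: 20 × $2 = $40
Total = 90 + 40 + 140 + 40 = $310.
(Supply check: P ships 50; Q ships 20; R ships 20.)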